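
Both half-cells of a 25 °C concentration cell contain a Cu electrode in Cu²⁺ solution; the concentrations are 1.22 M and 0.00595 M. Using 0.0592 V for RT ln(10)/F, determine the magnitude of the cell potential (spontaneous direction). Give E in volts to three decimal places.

+0.068 V

For a concentration cell E°cell = 0. The 1.22 M side is the cathode (reduction is favoured where [Cu²⁺] is higher).
With n = 2, E = −(0.0592/2) log([Cu²⁺]ₐₙ/[Cu²⁺]꜀ₐₜ) = −(0.0592/2) log(0.00595/1.22) = −(0.0592/2)(-2.312) = +0.068 V.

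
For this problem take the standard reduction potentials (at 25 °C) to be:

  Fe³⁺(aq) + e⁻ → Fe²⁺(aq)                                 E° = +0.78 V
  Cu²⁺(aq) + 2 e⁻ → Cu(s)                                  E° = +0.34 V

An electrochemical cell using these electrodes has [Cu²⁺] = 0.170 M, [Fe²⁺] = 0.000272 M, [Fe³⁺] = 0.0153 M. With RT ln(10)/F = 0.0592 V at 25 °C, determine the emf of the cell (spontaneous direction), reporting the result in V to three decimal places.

+0.566 V

Fe³⁺/Fe²⁺ is the cathode (higher E°), Cu²⁺/Cu the anode: E°cell = +0.78 − (+0.34) = +0.44 V, n = 2.
Overall: 2 Fe³⁺(aq) + Cu(s) → 2 Fe²⁺(aq) + Cu²⁺(aq)
Q = [Fe²⁺]^2·[Cu²⁺] / ([Fe³⁺]^2); log Q = -4.270.
E = E° − (0.0592/n) log Q = +0.44 − (0.0592/2)(-4.270) = +0.566 V.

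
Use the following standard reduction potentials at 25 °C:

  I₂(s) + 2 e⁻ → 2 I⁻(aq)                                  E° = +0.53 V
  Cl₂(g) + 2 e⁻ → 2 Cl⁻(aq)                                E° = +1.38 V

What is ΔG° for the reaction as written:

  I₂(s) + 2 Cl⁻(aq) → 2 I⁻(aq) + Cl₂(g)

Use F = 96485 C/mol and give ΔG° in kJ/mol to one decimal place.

As written, I₂/I⁻ is reduced (cathode) and Cl₂/Cl⁻ is oxidised (anode), so E°cell = (+0.53) − (+1.38) = -0.85 V.
Balancing electrons gives n = 2.
ΔG° = −nFE° = −(2)(96485)(-0.85) = 164,024 J = +164.0 kJ/mol.

+164.0 kJ/mol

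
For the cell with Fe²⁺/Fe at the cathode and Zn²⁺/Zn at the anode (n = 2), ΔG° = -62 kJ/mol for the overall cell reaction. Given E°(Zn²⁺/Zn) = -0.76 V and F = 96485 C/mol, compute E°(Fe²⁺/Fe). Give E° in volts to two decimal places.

E°cell = −ΔG°/(nF) = −(-62×10³)/((2)(96485)) = +0.321 V.
Since Fe²⁺/Fe is the cathode and Zn²⁺/Zn the anode, E°cell = E°(Fe²⁺/Fe) − E°(Zn²⁺/Zn).
So E°(Fe²⁺/Fe) = E°cell + E°(Zn²⁺/Zn) = +0.321 + (-0.76) = -0.44 V.

-0.44 V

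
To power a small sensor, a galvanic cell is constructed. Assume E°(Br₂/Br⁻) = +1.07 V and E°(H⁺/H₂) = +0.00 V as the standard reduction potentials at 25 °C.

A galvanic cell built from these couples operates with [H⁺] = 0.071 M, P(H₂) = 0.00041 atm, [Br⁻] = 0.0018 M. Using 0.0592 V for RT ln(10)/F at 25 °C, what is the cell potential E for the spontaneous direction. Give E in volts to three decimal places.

+1.200 V

Br₂/Br⁻ is the cathode (higher E°), H⁺/H₂ the anode: E°cell = +1.07 − (+0.00) = +1.07 V, n = 2.
Overall: Br₂(l) + H₂(g) → 2 Br⁻(aq) + 2 H⁺(aq)
Q = [Br⁻]^2·[H⁺]^2 / (P(H₂)); log Q = -4.400.
E = E° − (0.0592/n) log Q = +1.07 − (0.0592/2)(-4.400) = +1.200 V.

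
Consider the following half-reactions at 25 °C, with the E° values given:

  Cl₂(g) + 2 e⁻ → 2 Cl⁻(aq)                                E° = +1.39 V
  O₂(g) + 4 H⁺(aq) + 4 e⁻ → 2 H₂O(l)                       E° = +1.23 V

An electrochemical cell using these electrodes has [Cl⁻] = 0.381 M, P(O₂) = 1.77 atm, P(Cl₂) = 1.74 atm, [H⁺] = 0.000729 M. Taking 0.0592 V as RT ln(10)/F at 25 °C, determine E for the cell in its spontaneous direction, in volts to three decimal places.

Cl₂/Cl⁻ is the cathode (higher E°), O₂/H₂O the anode: E°cell = +1.39 − (+1.23) = +0.16 V, n = 4.
Overall: 2 Cl₂(g) + 2 H₂O(l) → 4 Cl⁻(aq) + O₂(g) + 4 H⁺(aq)
Q = [Cl⁻]^4·P(O₂)·[H⁺]^4 / (P(Cl₂)^2); log Q = -14.459.
E = E° − (0.0592/n) log Q = +0.16 − (0.0592/4)(-14.459) = +0.374 V.

+0.374 V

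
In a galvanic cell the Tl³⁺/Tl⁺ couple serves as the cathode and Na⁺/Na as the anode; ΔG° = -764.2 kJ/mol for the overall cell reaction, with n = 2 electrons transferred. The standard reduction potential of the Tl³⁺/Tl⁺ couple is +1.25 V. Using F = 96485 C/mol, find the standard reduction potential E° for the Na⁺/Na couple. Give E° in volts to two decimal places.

-2.71 V

E°cell = −ΔG°/(nF) = −(-764.2×10³)/((2)(96485)) = +3.960 V.
Since Tl³⁺/Tl⁺ is the cathode and Na⁺/Na the anode, E°cell = E°(Tl³⁺/Tl⁺) − E°(Na⁺/Na).
So E°(Na⁺/Na) = E°(Tl³⁺/Tl⁺) − E°cell = (+1.25) − (+3.960) = -2.71 V.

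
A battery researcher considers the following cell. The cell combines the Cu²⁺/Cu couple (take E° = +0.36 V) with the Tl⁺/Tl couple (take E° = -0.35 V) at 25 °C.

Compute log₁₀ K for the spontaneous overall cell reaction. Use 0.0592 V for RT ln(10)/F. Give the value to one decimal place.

24.0

Cathode: Cu²⁺/Cu; anode: Tl⁺/Tl. E°cell = +0.71 V, n = 2.
log K = nE°cell / 0.0592 = (2)(+0.71) / 0.0592 = 24.0.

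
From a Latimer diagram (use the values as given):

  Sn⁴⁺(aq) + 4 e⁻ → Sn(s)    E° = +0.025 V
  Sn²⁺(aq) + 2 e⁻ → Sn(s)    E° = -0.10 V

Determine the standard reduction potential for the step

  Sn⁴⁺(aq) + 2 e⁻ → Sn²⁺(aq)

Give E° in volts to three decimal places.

+0.150 V

Sequential free energies add, so n₃E°₃ = n₁E°₁ + n₂E°₂.
With n₃ = 4, and the known step contributing 2×(-0.10) V, the unknown satisfies 2·E° = 4×(+0.025) − 2×(-0.10) = +0.300.
E° = +0.300 / 2 = +0.150 V.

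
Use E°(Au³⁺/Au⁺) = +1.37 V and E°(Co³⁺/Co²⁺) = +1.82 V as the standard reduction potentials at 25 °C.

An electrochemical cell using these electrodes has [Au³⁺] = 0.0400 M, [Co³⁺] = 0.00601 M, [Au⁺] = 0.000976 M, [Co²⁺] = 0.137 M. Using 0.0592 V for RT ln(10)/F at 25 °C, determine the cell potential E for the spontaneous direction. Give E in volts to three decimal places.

+0.322 V

Co³⁺/Co²⁺ is the cathode (higher E°), Au³⁺/Au⁺ the anode: E°cell = +1.82 − (+1.37) = +0.45 V, n = 2.
Overall: 2 Co³⁺(aq) + Au⁺(aq) → 2 Co²⁺(aq) + Au³⁺(aq)
Q = [Co²⁺]^2·[Au³⁺] / ([Co³⁺]^2·[Au⁺]); log Q = 4.328.
E = E° − (0.0592/n) log Q = +0.45 − (0.0592/2)(4.328) = +0.322 V.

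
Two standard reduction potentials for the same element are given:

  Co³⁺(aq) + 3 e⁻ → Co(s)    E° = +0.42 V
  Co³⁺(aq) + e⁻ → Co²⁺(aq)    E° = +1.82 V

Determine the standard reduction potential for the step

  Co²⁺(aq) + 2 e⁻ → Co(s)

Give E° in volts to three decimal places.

Sequential free energies add, so n₃E°₃ = n₁E°₁ + n₂E°₂.
With n₃ = 3, and the known step contributing 1×(+1.82) V, the unknown satisfies 2·E° = 3×(+0.42) − 1×(+1.82) = -0.560.
E° = -0.560 / 2 = -0.280 V.

-0.280 V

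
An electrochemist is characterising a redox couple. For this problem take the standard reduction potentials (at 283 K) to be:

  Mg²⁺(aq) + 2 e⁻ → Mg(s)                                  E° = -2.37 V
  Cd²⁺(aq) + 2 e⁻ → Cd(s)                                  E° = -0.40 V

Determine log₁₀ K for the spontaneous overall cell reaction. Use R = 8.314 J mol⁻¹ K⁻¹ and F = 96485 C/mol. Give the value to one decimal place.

70.2

Cathode: Cd²⁺/Cd; anode: Mg²⁺/Mg. E°cell = (-0.40) − (-2.37) = +1.97 V, with n = 2.
ΔG° = −nFE° = −RT ln K, so ln K = nFE°/(RT) = (2)(96485)(+1.97) / ((8.314)(283)) = 161.570.
log₁₀ K = 161.570 / ln 10 = 70.2.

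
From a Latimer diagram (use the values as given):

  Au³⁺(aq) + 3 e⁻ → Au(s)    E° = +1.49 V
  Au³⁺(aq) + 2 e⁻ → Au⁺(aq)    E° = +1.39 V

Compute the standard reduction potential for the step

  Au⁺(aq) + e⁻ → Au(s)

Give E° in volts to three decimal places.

Sequential free energies add, so n₃E°₃ = n₁E°₁ + n₂E°₂.
With n₃ = 3, and the known step contributing 2×(+1.39) V, the unknown satisfies 1·E° = 3×(+1.49) − 2×(+1.39) = +1.690.
E° = +1.690 / 1 = +1.690 V.

+1.690 V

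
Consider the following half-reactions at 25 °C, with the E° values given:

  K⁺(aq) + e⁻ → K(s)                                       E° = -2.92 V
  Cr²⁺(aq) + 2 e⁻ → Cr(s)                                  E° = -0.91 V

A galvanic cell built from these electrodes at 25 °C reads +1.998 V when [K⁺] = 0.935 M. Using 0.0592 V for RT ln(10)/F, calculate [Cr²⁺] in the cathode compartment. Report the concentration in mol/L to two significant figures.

0.34 M

Cr²⁺/Cr is the cathode, K⁺/K the anode: E°cell = +2.01 V, n = 2.
Overall reaction: Cr²⁺(aq) + 2 K(s) → Cr(s) + 2 K⁺(aq); Q = [K⁺]^2/[Cr²⁺]^1.
From E = E° − (0.0592/n) log Q: log Q = (E° − E)·n/0.0592 = (+2.01 − (+1.998))·2/0.0592 = 0.4054.
So 1·log[Cr²⁺] = 2·log(0.935) − log Q = -0.0584 − (0.4054) = -0.4638; [Cr²⁺] = 10^(-0.4638) ≈ 0.34 M.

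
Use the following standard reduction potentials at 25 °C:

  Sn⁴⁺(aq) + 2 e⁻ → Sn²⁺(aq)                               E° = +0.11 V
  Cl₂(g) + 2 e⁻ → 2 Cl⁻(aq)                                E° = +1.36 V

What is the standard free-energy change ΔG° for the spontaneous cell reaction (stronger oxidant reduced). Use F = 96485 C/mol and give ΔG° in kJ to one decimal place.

-241.2 kJ

Cl₂/Cl⁻ (E° = +1.36 V) is the cathode; Sn⁴⁺/Sn²⁺ (E° = +0.11 V) is the anode, so E°cell = +1.25 V.
Balancing electrons gives n = 2 (lcm of 2 and 2).
ΔG° = −nFE° = −(2)(96485)(+1.25) = -241,212 J = -241.2 kJ.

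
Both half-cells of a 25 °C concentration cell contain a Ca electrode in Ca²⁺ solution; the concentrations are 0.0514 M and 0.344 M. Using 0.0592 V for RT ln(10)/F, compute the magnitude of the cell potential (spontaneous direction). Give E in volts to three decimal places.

+0.024 V

For a concentration cell E°cell = 0. The 0.344 M side is the cathode (reduction is favoured where [Ca²⁺] is higher).
With n = 2, E = −(0.0592/2) log([Ca²⁺]ₐₙ/[Ca²⁺]꜀ₐₜ) = −(0.0592/2) log(0.0514/0.344) = −(0.0592/2)(-0.826) = +0.024 V.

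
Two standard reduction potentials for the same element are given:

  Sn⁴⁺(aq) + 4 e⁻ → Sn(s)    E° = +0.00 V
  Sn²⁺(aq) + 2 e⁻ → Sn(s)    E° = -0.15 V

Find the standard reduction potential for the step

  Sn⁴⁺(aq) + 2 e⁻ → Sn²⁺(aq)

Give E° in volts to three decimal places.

Sequential free energies add, so n₃E°₃ = n₁E°₁ + n₂E°₂.
With n₃ = 4, and the known step contributing 2×(-0.15) V, the unknown satisfies 2·E° = 4×(+0.00) − 2×(-0.15) = +0.300.
E° = +0.300 / 2 = +0.150 V.

+0.150 V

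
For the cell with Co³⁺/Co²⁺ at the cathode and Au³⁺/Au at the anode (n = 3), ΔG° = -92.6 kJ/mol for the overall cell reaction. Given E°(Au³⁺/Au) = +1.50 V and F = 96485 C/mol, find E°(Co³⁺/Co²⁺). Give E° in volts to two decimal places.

E°cell = −ΔG°/(nF) = −(-92.6×10³)/((3)(96485)) = +0.320 V.
Since Co³⁺/Co²⁺ is the cathode and Au³⁺/Au the anode, E°cell = E°(Co³⁺/Co²⁺) − E°(Au³⁺/Au).
So E°(Co³⁺/Co²⁺) = E°cell + E°(Au³⁺/Au) = +0.320 + (+1.50) = +1.82 V.

+1.82 V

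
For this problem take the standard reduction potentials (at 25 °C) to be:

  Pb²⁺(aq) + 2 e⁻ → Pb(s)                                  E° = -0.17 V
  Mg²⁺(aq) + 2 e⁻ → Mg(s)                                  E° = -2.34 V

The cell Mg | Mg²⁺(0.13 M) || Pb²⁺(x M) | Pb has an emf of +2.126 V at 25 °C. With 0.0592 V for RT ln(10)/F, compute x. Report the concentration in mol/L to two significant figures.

0.0042 M

Pb²⁺/Pb is the cathode, Mg²⁺/Mg the anode: E°cell = +2.17 V, n = 2.
Overall reaction: Pb²⁺(aq) + Mg(s) → Pb(s) + Mg²⁺(aq); Q = [Mg²⁺]^1/[Pb²⁺]^1.
From E = E° − (0.0592/n) log Q: log Q = (E° − E)·n/0.0592 = (+2.17 − (+2.126))·2/0.0592 = 1.4865.
So 1·log[Pb²⁺] = 1·log(0.13) − log Q = -0.8861 − (1.4865) = -2.3726; [Pb²⁺] = 10^(-2.3726) ≈ 0.0042 M.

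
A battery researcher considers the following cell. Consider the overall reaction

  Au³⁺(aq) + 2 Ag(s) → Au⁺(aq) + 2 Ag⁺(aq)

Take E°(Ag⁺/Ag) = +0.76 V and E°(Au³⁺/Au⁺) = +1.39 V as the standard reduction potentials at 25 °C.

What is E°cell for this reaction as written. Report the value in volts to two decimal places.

+0.63 V

The Au³⁺/Au⁺ couple has the higher reduction potential, so it is the cathode; Ag⁺/Ag is oxidised at the anode.
E°cell = E°(cathode) − E°(anode) = (+1.39) − (+0.76) = +0.63 V.
Since E°cell > 0, the reaction is spontaneous under standard conditions.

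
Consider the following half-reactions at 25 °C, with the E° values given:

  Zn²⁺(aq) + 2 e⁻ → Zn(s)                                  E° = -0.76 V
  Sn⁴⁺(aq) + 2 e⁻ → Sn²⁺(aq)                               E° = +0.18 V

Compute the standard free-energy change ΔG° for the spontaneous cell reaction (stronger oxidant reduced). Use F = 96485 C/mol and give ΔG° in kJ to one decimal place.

-181.4 kJ

Sn⁴⁺/Sn²⁺ (E° = +0.18 V) is the cathode; Zn²⁺/Zn (E° = -0.76 V) is the anode, so E°cell = +0.94 V.
Balancing electrons gives n = 2 (lcm of 2 and 2).
ΔG° = −nFE° = −(2)(96485)(+0.94) = -181,392 J = -181.4 kJ.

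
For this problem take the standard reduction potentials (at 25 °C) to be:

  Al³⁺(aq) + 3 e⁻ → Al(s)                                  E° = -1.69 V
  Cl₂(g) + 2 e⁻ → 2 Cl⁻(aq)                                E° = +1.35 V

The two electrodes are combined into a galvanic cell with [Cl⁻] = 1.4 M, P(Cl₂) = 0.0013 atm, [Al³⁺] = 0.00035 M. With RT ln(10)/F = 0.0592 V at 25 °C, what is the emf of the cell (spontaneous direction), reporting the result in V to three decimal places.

+3.014 V

Cl₂/Cl⁻ is the cathode (higher E°), Al³⁺/Al the anode: E°cell = +1.35 − (-1.69) = +3.04 V, n = 6.
Overall: 3 Cl₂(g) + 2 Al(s) → 6 Cl⁻(aq) + 2 Al³⁺(aq)
Q = [Cl⁻]^6·[Al³⁺]^2 / (P(Cl₂)^3); log Q = 2.623.
E = E° − (0.0592/n) log Q = +3.04 − (0.0592/6)(2.623) = +3.014 V.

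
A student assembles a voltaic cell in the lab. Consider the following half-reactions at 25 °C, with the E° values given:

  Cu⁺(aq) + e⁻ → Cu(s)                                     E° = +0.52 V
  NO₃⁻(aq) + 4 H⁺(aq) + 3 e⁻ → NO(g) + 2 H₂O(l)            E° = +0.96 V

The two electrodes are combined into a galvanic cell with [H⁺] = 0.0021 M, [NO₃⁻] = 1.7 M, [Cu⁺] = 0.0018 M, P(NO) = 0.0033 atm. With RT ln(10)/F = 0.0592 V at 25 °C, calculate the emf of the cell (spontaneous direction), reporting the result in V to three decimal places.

NO₃⁻/NO is the cathode (higher E°), Cu⁺/Cu the anode: E°cell = +0.96 − (+0.52) = +0.44 V, n = 3.
Overall: NO₃⁻(aq) + 4 H⁺(aq) + 3 Cu(s) → NO(g) + 2 H₂O(l) + 3 Cu⁺(aq)
Q = P(NO)·[Cu⁺]^3 / ([NO₃⁻]·[H⁺]^4); log Q = -0.235.
E = E° − (0.0592/n) log Q = +0.44 − (0.0592/3)(-0.235) = +0.445 V.

+0.445 V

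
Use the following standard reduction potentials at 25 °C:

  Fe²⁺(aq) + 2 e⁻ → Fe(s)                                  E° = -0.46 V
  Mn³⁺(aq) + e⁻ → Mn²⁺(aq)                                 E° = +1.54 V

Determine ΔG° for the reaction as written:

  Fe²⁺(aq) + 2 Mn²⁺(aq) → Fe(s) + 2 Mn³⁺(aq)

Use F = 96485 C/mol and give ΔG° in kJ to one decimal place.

As written, Fe²⁺/Fe is reduced (cathode) and Mn³⁺/Mn²⁺ is oxidised (anode), so E°cell = (-0.46) − (+1.54) = -2.00 V.
Balancing electrons gives n = 2.
ΔG° = −nFE° = −(2)(96485)(-2.00) = 385,940 J = +385.9 kJ.

+385.9 kJ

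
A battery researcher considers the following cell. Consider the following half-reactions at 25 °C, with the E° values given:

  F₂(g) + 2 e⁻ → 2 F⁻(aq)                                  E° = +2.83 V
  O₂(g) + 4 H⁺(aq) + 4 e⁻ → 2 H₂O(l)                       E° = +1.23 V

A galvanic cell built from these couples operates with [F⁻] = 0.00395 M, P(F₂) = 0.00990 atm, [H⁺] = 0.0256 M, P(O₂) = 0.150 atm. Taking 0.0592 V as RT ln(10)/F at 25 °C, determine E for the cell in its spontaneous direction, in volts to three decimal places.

F₂/F⁻ is the cathode (higher E°), O₂/H₂O the anode: E°cell = +2.83 − (+1.23) = +1.60 V, n = 4.
Overall: 2 F₂(g) + 2 H₂O(l) → 4 F⁻(aq) + O₂(g) + 4 H⁺(aq)
Q = [F⁻]^4·P(O₂)·[H⁺]^4 / (P(F₂)^2); log Q = -12.796.
E = E° − (0.0592/n) log Q = +1.60 − (0.0592/4)(-12.796) = +1.789 V.

+1.789 V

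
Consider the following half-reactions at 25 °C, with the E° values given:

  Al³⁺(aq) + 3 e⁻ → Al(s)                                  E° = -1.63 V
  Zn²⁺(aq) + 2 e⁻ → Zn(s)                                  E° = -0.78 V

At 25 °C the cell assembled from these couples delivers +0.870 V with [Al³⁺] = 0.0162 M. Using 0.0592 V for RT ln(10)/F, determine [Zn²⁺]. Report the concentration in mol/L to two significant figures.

0.30 M

Zn²⁺/Zn is the cathode, Al³⁺/Al the anode: E°cell = +0.85 V, n = 6.
Overall reaction: 3 Zn²⁺(aq) + 2 Al(s) → 3 Zn(s) + 2 Al³⁺(aq); Q = [Al³⁺]^2/[Zn²⁺]^3.
From E = E° − (0.0592/n) log Q: log Q = (E° − E)·n/0.0592 = (+0.85 − (+0.870))·6/0.0592 = -2.0270.
So 3·log[Zn²⁺] = 2·log(0.0162) − log Q = -3.5810 − (-2.0270) = -1.5540; log[Zn²⁺] = -1.5540 / 3 = -0.5180; [Zn²⁺] = 10^(-0.5180) ≈ 0.30 M.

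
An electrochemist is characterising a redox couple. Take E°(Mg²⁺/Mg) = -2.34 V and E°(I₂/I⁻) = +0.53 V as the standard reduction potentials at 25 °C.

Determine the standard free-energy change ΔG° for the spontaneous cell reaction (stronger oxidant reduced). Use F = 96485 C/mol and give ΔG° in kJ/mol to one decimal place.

-553.8 kJ/mol

I₂/I⁻ (E° = +0.53 V) is the cathode; Mg²⁺/Mg (E° = -2.34 V) is the anode, so E°cell = +2.87 V.
Balancing electrons gives n = 2 (lcm of 2 and 2).
ΔG° = −nFE° = −(2)(96485)(+2.87) = -553,824 J = -553.8 kJ/mol.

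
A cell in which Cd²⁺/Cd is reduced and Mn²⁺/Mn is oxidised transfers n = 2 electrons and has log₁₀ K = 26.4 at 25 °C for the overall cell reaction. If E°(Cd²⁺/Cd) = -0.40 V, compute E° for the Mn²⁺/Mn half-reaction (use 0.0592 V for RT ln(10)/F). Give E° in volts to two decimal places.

-1.18 V

E°cell = (0.0592/n)·log K = (0.0592/2)(26.4) = +0.781 V.
Since Cd²⁺/Cd is the cathode and Mn²⁺/Mn the anode, E°cell = E°(Cd²⁺/Cd) − E°(Mn²⁺/Mn).
So E°(Mn²⁺/Mn) = E°(Cd²⁺/Cd) − E°cell = (-0.40) − (+0.781) = -1.18 V.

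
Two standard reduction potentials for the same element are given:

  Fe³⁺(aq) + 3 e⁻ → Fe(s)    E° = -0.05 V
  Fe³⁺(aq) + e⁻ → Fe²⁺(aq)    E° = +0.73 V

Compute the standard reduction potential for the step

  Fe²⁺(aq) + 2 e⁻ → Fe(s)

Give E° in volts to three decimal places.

Sequential free energies add, so n₃E°₃ = n₁E°₁ + n₂E°₂.
With n₃ = 3, and the known step contributing 1×(+0.73) V, the unknown satisfies 2·E° = 3×(-0.05) − 1×(+0.73) = -0.880.
E° = -0.880 / 2 = -0.440 V.

-0.440 V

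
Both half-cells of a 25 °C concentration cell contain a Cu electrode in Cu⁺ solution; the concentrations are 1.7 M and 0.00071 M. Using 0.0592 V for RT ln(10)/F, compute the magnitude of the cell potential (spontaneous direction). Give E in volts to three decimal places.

+0.200 V

For a concentration cell E°cell = 0. The 1.7 M side is the cathode (reduction is favoured where [Cu⁺] is higher).
With n = 1, E = −(0.0592/1) log([Cu⁺]ₐₙ/[Cu⁺]꜀ₐₜ) = −(0.0592/1) log(0.00071/1.7) = −(0.0592/1)(-3.379) = +0.200 V.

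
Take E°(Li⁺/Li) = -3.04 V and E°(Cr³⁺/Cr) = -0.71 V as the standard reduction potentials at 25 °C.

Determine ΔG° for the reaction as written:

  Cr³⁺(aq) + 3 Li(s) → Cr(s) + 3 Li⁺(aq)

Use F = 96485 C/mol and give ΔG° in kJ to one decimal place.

-674.4 kJ

As written, Cr³⁺/Cr is reduced (cathode) and Li⁺/Li is oxidised (anode), so E°cell = (-0.71) − (-3.04) = +2.33 V.
Balancing electrons gives n = 3.
ΔG° = −nFE° = −(3)(96485)(+2.33) = -674,430 J = -674.4 kJ.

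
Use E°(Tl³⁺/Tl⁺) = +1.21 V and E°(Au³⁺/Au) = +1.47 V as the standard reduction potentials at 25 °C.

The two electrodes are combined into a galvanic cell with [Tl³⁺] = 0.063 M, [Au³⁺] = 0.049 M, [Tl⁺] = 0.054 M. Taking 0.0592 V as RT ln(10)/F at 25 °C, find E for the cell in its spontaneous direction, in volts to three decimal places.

Au³⁺/Au is the cathode (higher E°), Tl³⁺/Tl⁺ the anode: E°cell = +1.47 − (+1.21) = +0.26 V, n = 6.
Overall: 2 Au³⁺(aq) + 3 Tl⁺(aq) → 2 Au(s) + 3 Tl³⁺(aq)
Q = [Tl³⁺]^3 / ([Au³⁺]^2·[Tl⁺]^3); log Q = 2.820.
E = E° − (0.0592/n) log Q = +0.26 − (0.0592/6)(2.820) = +0.232 V.

+0.232 V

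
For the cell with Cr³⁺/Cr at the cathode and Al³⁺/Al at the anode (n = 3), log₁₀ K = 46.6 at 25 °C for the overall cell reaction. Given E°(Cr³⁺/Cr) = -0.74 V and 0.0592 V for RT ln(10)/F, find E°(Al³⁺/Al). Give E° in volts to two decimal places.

-1.66 V

E°cell = (0.0592/n)·log K = (0.0592/3)(46.6) = +0.920 V.
Since Cr³⁺/Cr is the cathode and Al³⁺/Al the anode, E°cell = E°(Cr³⁺/Cr) − E°(Al³⁺/Al).
So E°(Al³⁺/Al) = E°(Cr³⁺/Cr) − E°cell = (-0.74) − (+0.920) = -1.66 V.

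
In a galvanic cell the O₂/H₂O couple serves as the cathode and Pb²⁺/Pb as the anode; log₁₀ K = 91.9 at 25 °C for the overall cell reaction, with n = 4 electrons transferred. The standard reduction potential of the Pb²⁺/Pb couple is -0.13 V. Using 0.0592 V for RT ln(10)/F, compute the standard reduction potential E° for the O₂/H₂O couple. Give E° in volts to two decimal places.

E°cell = (0.0592/n)·log K = (0.0592/4)(91.9) = +1.360 V.
Since O₂/H₂O is the cathode and Pb²⁺/Pb the anode, E°cell = E°(O₂/H₂O) − E°(Pb²⁺/Pb).
So E°(O₂/H₂O) = E°cell + E°(Pb²⁺/Pb) = +1.360 + (-0.13) = +1.23 V.

+1.23 V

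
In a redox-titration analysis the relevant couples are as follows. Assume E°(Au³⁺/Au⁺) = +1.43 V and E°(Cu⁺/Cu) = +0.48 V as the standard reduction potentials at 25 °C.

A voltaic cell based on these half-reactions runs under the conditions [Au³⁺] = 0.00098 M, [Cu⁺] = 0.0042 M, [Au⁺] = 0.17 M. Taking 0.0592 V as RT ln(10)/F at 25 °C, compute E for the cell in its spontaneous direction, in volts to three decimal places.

Au³⁺/Au⁺ is the cathode (higher E°), Cu⁺/Cu the anode: E°cell = +1.43 − (+0.48) = +0.95 V, n = 2.
Overall: Au³⁺(aq) + 2 Cu(s) → Au⁺(aq) + 2 Cu⁺(aq)
Q = [Au⁺]·[Cu⁺]^2 / ([Au³⁺]); log Q = -2.514.
E = E° − (0.0592/n) log Q = +0.95 − (0.0592/2)(-2.514) = +1.024 V.

+1.024 V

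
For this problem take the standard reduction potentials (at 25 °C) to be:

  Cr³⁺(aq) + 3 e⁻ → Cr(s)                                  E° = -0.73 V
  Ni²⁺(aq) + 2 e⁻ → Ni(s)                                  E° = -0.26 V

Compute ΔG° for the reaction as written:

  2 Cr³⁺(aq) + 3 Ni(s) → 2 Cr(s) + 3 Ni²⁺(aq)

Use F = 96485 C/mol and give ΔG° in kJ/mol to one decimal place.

As written, Cr³⁺/Cr is reduced (cathode) and Ni²⁺/Ni is oxidised (anode), so E°cell = (-0.73) − (-0.26) = -0.47 V.
Balancing electrons gives n = 6.
ΔG° = −nFE° = −(6)(96485)(-0.47) = 272,088 J = +272.1 kJ/mol.

+272.1 kJ/mol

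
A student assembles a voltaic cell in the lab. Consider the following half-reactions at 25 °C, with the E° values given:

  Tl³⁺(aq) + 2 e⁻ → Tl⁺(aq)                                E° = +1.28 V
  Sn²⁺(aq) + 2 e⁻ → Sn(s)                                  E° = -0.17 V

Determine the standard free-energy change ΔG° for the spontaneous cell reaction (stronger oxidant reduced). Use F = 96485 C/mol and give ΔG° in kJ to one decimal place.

-279.8 kJ

Tl³⁺/Tl⁺ (E° = +1.28 V) is the cathode; Sn²⁺/Sn (E° = -0.17 V) is the anode, so E°cell = +1.45 V.
Balancing electrons gives n = 2 (lcm of 2 and 2).
ΔG° = −nFE° = −(2)(96485)(+1.45) = -279,806 J = -279.8 kJ.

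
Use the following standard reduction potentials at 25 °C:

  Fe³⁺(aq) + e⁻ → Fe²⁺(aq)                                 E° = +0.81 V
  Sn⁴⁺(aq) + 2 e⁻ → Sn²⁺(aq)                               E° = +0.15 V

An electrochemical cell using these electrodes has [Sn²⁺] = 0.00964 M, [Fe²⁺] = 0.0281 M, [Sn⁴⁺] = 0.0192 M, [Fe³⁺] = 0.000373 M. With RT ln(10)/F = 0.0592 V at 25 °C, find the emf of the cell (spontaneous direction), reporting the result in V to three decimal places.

+0.540 V

Fe³⁺/Fe²⁺ is the cathode (higher E°), Sn⁴⁺/Sn²⁺ the anode: E°cell = +0.81 − (+0.15) = +0.66 V, n = 2.
Overall: 2 Fe³⁺(aq) + Sn²⁺(aq) → 2 Fe²⁺(aq) + Sn⁴⁺(aq)
Q = [Fe²⁺]^2·[Sn⁴⁺] / ([Fe³⁺]^2·[Sn²⁺]); log Q = 4.053.
E = E° − (0.0592/n) log Q = +0.66 − (0.0592/2)(4.053) = +0.540 V.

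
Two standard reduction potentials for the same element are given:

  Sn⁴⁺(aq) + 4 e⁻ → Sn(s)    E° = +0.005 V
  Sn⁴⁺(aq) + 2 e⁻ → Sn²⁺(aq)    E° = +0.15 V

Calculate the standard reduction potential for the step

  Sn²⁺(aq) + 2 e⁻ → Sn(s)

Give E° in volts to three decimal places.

Sequential free energies add, so n₃E°₃ = n₁E°₁ + n₂E°₂.
With n₃ = 4, and the known step contributing 2×(+0.15) V, the unknown satisfies 2·E° = 4×(+0.005) − 2×(+0.15) = -0.280.
E° = -0.280 / 2 = -0.140 V.

-0.140 V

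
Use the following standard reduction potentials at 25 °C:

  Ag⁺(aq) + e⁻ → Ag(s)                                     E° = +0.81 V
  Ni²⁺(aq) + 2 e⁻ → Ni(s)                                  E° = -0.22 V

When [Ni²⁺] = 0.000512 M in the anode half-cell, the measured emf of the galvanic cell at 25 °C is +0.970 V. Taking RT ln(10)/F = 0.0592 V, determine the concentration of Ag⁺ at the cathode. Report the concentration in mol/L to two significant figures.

0.0022 M

Ag⁺/Ag is the cathode, Ni²⁺/Ni the anode: E°cell = +1.03 V, n = 2.
Overall reaction: 2 Ag⁺(aq) + Ni(s) → 2 Ag(s) + Ni²⁺(aq); Q = [Ni²⁺]^1/[Ag⁺]^2.
From E = E° − (0.0592/n) log Q: log Q = (E° − E)·n/0.0592 = (+1.03 − (+0.970))·2/0.0592 = 2.0270.
So 2·log[Ag⁺] = 1·log(0.000512) − log Q = -3.2907 − (2.0270) = -5.3177; log[Ag⁺] = -5.3177 / 2 = -2.6589; [Ag⁺] = 10^(-2.6589) ≈ 0.0022 M.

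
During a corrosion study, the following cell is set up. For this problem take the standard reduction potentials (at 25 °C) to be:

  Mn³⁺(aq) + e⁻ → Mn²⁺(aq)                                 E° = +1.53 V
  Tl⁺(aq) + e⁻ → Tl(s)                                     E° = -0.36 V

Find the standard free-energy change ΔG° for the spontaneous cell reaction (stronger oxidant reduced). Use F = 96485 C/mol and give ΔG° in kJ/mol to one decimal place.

-182.4 kJ/mol

Mn³⁺/Mn²⁺ (E° = +1.53 V) is the cathode; Tl⁺/Tl (E° = -0.36 V) is the anode, so E°cell = +1.89 V.
Balancing electrons gives n = 1 (lcm of 1 and 1).
ΔG° = −nFE° = −(1)(96485)(+1.89) = -182,357 J = -182.4 kJ/mol.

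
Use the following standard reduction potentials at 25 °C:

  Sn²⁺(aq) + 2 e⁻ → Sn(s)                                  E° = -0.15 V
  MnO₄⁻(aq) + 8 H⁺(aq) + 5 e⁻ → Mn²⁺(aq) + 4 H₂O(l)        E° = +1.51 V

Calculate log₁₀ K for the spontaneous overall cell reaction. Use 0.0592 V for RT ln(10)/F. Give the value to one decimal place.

Cathode: MnO₄⁻/Mn²⁺; anode: Sn²⁺/Sn. E°cell = +1.66 V, n = 10.
log K = nE°cell / 0.0592 = (10)(+1.66) / 0.0592 = 280.4.

280.4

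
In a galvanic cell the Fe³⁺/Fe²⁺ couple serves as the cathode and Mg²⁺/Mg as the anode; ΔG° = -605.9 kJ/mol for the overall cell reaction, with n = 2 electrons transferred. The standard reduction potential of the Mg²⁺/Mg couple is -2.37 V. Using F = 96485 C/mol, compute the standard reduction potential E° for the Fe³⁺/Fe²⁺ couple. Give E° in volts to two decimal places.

+0.77 V

E°cell = −ΔG°/(nF) = −(-605.9×10³)/((2)(96485)) = +3.140 V.
Since Fe³⁺/Fe²⁺ is the cathode and Mg²⁺/Mg the anode, E°cell = E°(Fe³⁺/Fe²⁺) − E°(Mg²⁺/Mg).
So E°(Fe³⁺/Fe²⁺) = E°cell + E°(Mg²⁺/Mg) = +3.140 + (-2.37) = +0.77 V.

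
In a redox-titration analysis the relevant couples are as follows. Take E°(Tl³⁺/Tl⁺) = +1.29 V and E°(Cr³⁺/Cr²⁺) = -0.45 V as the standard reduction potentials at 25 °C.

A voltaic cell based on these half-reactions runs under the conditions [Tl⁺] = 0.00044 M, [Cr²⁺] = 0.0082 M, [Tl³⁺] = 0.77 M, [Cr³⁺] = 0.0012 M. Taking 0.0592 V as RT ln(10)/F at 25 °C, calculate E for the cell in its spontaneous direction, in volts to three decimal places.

+1.885 V

Tl³⁺/Tl⁺ is the cathode (higher E°), Cr³⁺/Cr²⁺ the anode: E°cell = +1.29 − (-0.45) = +1.74 V, n = 2.
Overall: Tl³⁺(aq) + 2 Cr²⁺(aq) → Tl⁺(aq) + 2 Cr³⁺(aq)
Q = [Tl⁺]·[Cr³⁺]^2 / ([Tl³⁺]·[Cr²⁺]^2); log Q = -4.912.
E = E° − (0.0592/n) log Q = +1.74 − (0.0592/2)(-4.912) = +1.885 V.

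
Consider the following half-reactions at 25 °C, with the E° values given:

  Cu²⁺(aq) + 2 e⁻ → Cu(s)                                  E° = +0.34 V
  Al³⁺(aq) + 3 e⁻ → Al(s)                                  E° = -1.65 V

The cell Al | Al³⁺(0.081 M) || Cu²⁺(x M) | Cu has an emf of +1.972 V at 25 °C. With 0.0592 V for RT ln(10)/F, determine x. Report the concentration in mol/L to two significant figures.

0.046 M

Cu²⁺/Cu is the cathode, Al³⁺/Al the anode: E°cell = +1.99 V, n = 6.
Overall reaction: 3 Cu²⁺(aq) + 2 Al(s) → 3 Cu(s) + 2 Al³⁺(aq); Q = [Al³⁺]^2/[Cu²⁺]^3.
From E = E° − (0.0592/n) log Q: log Q = (E° − E)·n/0.0592 = (+1.99 − (+1.972))·6/0.0592 = 1.8243.
So 3·log[Cu²⁺] = 2·log(0.081) − log Q = -2.1830 − (1.8243) = -4.0073; log[Cu²⁺] = -4.0073 / 3 = -1.3358; [Cu²⁺] = 10^(-1.3358) ≈ 0.046 M.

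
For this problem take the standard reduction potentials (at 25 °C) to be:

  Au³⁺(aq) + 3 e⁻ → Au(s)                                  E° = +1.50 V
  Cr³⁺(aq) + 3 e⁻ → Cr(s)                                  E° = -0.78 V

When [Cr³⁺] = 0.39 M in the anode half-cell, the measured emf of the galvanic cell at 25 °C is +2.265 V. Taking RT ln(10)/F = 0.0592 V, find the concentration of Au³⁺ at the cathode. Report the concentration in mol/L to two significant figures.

0.068 M

Au³⁺/Au is the cathode, Cr³⁺/Cr the anode: E°cell = +2.28 V, n = 3.
Overall reaction: Au³⁺(aq) + Cr(s) → Au(s) + Cr³⁺(aq); Q = [Cr³⁺]^1/[Au³⁺]^1.
From E = E° − (0.0592/n) log Q: log Q = (E° − E)·n/0.0592 = (+2.28 − (+2.265))·3/0.0592 = 0.7601.
So 1·log[Au³⁺] = 1·log(0.39) − log Q = -0.4089 − (0.7601) = -1.1690; [Au³⁺] = 10^(-1.1690) ≈ 0.068 M.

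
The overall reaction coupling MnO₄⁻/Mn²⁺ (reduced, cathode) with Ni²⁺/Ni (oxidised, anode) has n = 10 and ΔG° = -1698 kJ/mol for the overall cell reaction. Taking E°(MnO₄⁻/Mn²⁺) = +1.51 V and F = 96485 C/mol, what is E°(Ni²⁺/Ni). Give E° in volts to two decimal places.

-0.25 V

E°cell = −ΔG°/(nF) = −(-1698×10³)/((10)(96485)) = +1.760 V.
Since MnO₄⁻/Mn²⁺ is the cathode and Ni²⁺/Ni the anode, E°cell = E°(MnO₄⁻/Mn²⁺) − E°(Ni²⁺/Ni).
So E°(Ni²⁺/Ni) = E°(MnO₄⁻/Mn²⁺) − E°cell = (+1.51) − (+1.760) = -0.25 V.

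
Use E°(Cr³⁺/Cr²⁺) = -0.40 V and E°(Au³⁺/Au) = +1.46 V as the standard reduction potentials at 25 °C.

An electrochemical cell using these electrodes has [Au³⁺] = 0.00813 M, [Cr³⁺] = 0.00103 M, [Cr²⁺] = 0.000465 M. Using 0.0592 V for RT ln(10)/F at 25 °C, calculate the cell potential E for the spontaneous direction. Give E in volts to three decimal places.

+1.798 V

Au³⁺/Au is the cathode (higher E°), Cr³⁺/Cr²⁺ the anode: E°cell = +1.46 − (-0.40) = +1.86 V, n = 3.
Overall: Au³⁺(aq) + 3 Cr²⁺(aq) → Au(s) + 3 Cr³⁺(aq)
Q = [Cr³⁺]^3 / ([Au³⁺]·[Cr²⁺]^3); log Q = 3.126.
E = E° − (0.0592/n) log Q = +1.86 − (0.0592/3)(3.126) = +1.798 V.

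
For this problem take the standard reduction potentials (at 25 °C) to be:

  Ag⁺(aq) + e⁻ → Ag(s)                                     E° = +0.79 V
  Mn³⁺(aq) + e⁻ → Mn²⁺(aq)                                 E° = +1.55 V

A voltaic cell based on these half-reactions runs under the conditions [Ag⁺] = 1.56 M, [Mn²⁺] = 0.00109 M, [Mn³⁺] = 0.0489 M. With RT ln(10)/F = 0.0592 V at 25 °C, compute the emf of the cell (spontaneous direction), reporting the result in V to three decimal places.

+0.846 V

Mn³⁺/Mn²⁺ is the cathode (higher E°), Ag⁺/Ag the anode: E°cell = +1.55 − (+0.79) = +0.76 V, n = 1.
Overall: Mn³⁺(aq) + Ag(s) → Mn²⁺(aq) + Ag⁺(aq)
Q = [Mn²⁺]·[Ag⁺] / ([Mn³⁺]); log Q = -1.459.
E = E° − (0.0592/n) log Q = +0.76 − (0.0592/1)(-1.459) = +0.846 V.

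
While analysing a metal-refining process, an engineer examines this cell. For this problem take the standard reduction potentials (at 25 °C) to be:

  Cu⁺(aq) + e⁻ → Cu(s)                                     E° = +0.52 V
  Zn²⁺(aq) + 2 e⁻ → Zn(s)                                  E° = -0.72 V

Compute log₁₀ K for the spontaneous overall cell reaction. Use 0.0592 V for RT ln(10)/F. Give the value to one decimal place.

Cathode: Cu⁺/Cu; anode: Zn²⁺/Zn. E°cell = +1.24 V, n = 2.
log K = nE°cell / 0.0592 = (2)(+1.24) / 0.0592 = 41.9.

41.9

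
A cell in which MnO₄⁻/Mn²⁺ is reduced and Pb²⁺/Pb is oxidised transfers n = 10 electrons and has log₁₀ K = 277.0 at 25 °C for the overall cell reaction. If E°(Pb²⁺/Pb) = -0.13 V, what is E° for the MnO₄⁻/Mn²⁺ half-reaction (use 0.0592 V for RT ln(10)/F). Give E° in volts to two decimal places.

+1.51 V

E°cell = (0.0592/n)·log K = (0.0592/10)(277.0) = +1.640 V.
Since MnO₄⁻/Mn²⁺ is the cathode and Pb²⁺/Pb the anode, E°cell = E°(MnO₄⁻/Mn²⁺) − E°(Pb²⁺/Pb).
So E°(MnO₄⁻/Mn²⁺) = E°cell + E°(Pb²⁺/Pb) = +1.640 + (-0.13) = +1.51 V.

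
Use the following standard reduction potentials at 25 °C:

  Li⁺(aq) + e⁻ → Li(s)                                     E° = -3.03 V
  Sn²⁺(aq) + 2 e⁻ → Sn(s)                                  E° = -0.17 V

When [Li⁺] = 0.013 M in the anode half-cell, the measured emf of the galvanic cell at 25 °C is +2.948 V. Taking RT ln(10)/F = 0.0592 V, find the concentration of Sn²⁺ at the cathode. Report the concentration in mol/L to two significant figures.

0.16 M

Sn²⁺/Sn is the cathode, Li⁺/Li the anode: E°cell = +2.86 V, n = 2.
Overall reaction: Sn²⁺(aq) + 2 Li(s) → Sn(s) + 2 Li⁺(aq); Q = [Li⁺]^2/[Sn²⁺]^1.
From E = E° − (0.0592/n) log Q: log Q = (E° − E)·n/0.0592 = (+2.86 − (+2.948))·2/0.0592 = -2.9730.
So 1·log[Sn²⁺] = 2·log(0.013) − log Q = -3.7721 − (-2.9730) = -0.7991; [Sn²⁺] = 10^(-0.7991) ≈ 0.16 M.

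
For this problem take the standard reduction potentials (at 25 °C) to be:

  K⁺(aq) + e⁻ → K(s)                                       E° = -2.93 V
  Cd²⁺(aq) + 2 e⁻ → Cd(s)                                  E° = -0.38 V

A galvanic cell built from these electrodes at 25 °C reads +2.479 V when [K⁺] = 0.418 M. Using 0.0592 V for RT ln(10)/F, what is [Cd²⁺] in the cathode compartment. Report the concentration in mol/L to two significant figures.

0.00070 M

Cd²⁺/Cd is the cathode, K⁺/K the anode: E°cell = +2.55 V, n = 2.
Overall reaction: Cd²⁺(aq) + 2 K(s) → Cd(s) + 2 K⁺(aq); Q = [K⁺]^2/[Cd²⁺]^1.
From E = E° − (0.0592/n) log Q: log Q = (E° − E)·n/0.0592 = (+2.55 − (+2.479))·2/0.0592 = 2.3986.
So 1·log[Cd²⁺] = 2·log(0.418) − log Q = -0.7576 − (2.3986) = -3.1562; [Cd²⁺] = 10^(-3.1562) ≈ 0.00070 M.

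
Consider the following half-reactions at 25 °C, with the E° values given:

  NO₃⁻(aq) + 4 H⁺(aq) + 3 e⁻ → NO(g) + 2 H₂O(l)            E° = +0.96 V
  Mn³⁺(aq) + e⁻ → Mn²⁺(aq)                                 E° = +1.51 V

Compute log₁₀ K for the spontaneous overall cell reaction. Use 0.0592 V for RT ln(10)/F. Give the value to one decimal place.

27.9

Cathode: Mn³⁺/Mn²⁺; anode: NO₃⁻/NO. E°cell = +0.55 V, n = 3.
log K = nE°cell / 0.0592 = (3)(+0.55) / 0.0592 = 27.9.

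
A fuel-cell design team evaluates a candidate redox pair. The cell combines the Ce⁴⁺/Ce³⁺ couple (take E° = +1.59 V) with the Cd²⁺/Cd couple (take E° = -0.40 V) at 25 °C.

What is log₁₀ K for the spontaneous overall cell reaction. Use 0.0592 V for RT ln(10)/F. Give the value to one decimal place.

67.2

Cathode: Ce⁴⁺/Ce³⁺; anode: Cd²⁺/Cd. E°cell = +1.99 V, n = 2.
log K = nE°cell / 0.0592 = (2)(+1.99) / 0.0592 = 67.2.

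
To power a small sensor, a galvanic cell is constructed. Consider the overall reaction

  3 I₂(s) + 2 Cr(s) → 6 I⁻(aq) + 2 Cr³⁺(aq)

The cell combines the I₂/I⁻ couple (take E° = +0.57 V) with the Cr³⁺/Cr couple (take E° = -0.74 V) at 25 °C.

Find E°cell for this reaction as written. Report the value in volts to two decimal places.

The I₂/I⁻ couple has the higher reduction potential, so it is the cathode; Cr³⁺/Cr is oxidised at the anode.
E°cell = E°(cathode) − E°(anode) = (+0.57) − (-0.74) = +1.31 V.
Since E°cell > 0, the reaction is spontaneous under standard conditions.

+1.31 V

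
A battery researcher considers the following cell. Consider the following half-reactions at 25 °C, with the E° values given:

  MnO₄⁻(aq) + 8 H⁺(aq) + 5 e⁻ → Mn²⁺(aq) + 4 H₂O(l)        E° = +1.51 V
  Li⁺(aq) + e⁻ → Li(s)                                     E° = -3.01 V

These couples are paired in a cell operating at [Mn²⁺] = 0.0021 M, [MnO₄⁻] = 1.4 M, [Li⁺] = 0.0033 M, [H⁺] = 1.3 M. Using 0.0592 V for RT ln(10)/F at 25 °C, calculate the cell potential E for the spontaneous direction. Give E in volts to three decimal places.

+4.711 V

MnO₄⁻/Mn²⁺ is the cathode (higher E°), Li⁺/Li the anode: E°cell = +1.51 − (-3.01) = +4.52 V, n = 5.
Overall: MnO₄⁻(aq) + 8 H⁺(aq) + 5 Li(s) → Mn²⁺(aq) + 4 H₂O(l) + 5 Li⁺(aq)
Q = [Mn²⁺]·[Li⁺]^5 / ([MnO₄⁻]·[H⁺]^8); log Q = -16.143.
E = E° − (0.0592/n) log Q = +4.52 − (0.0592/5)(-16.143) = +4.711 V.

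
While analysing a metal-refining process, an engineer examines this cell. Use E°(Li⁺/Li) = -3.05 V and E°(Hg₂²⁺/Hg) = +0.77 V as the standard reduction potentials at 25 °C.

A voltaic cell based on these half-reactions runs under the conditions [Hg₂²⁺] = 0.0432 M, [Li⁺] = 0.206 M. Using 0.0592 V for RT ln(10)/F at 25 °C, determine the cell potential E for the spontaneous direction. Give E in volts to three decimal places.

+3.820 V

Hg₂²⁺/Hg is the cathode (higher E°), Li⁺/Li the anode: E°cell = +0.77 − (-3.05) = +3.82 V, n = 2.
Overall: Hg₂²⁺(aq) + 2 Li(s) → 2 Hg(l) + 2 Li⁺(aq)
Q = [Li⁺]^2 / ([Hg₂²⁺]); log Q = -0.008.
E = E° − (0.0592/n) log Q = +3.82 − (0.0592/2)(-0.008) = +3.820 V.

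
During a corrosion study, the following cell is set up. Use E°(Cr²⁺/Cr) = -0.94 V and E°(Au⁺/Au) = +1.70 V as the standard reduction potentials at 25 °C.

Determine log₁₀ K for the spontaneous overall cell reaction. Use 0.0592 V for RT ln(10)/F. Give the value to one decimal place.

89.2

Cathode: Au⁺/Au; anode: Cr²⁺/Cr. E°cell = +2.64 V, n = 2.
log K = nE°cell / 0.0592 = (2)(+2.64) / 0.0592 = 89.2.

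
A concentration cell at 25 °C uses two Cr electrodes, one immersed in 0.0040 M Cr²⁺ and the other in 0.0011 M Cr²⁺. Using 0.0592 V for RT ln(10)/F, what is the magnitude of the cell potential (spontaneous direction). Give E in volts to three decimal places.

+0.017 V

For a concentration cell E°cell = 0. The 0.0040 M side is the cathode (reduction is favoured where [Cr²⁺] is higher).
With n = 2, E = −(0.0592/2) log([Cr²⁺]ₐₙ/[Cr²⁺]꜀ₐₜ) = −(0.0592/2) log(0.0011/0.004) = −(0.0592/2)(-0.561) = +0.017 V.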